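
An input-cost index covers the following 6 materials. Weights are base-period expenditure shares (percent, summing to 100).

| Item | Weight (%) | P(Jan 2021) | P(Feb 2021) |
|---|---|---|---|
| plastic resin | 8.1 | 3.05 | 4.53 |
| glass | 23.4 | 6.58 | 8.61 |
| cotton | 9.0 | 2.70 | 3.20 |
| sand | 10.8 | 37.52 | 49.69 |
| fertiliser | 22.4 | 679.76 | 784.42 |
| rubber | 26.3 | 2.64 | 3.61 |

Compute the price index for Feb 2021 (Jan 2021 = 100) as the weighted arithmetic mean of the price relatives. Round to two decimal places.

plastic resin: 8.1 × (4.53/3.05) = 8.1 × 1.485246 = 12.0305
glass: 23.4 × (8.61/6.58) = 23.4 × 1.308511 = 30.6191
cotton: 9.0 × (3.20/2.70) = 9.0 × 1.185185 = 10.6667
sand: 10.8 × (49.69/37.52) = 10.8 × 1.324360 = 14.3031
fertiliser: 22.4 × (784.42/679.76) = 22.4 × 1.153966 = 25.8488
rubber: 26.3 × (3.61/2.64) = 26.3 × 1.367424 = 35.9633
Index = Σ wᵢ·(p₁ᵢ/p₀ᵢ) = 12.0305 + 30.6191 + 10.6667 + 14.3031 + 25.8488 + 35.9633 = 129.4315

129.43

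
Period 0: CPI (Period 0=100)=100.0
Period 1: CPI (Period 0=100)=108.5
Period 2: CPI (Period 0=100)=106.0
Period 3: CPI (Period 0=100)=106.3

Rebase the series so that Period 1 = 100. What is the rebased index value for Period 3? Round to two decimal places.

Rebased(Period 3) = 106.3 / 108.5 × 100 = 97.9724

97.97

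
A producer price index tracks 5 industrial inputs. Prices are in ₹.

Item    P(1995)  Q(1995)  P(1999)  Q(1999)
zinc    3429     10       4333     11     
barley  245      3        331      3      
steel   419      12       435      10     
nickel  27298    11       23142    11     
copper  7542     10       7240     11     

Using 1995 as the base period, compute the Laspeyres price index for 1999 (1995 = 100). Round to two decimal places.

Laspeyres price index uses base-period quantities as weights.
ΣP(1999)·Q(1995) = 4333×10 + 331×3 + 435×12 + 23142×11 + 7240×10 = 43330 + 993 + 5220 + 254562 + 72400 = 376505
ΣP(1995)·Q(1995) = 3429×10 + 245×3 + 419×12 + 27298×11 + 7542×10 = 34290 + 735 + 5028 + 300278 + 75420 = 415751
Index = 376505 / 415751 × 100 = 90.5602

90.56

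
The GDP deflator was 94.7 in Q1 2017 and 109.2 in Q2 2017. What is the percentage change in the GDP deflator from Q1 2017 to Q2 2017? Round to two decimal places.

Change = (109.2 − 94.7) / 94.7 × 100
       = 14.5 / 94.7 × 100 = 15.3115%

15.31%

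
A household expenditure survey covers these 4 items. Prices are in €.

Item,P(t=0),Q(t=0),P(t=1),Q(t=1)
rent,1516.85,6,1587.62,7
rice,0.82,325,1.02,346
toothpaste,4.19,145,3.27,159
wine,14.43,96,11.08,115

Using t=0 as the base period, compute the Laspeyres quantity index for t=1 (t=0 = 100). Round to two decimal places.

116.43

Laspeyres quantity index uses base-period prices as weights.
ΣP(t=0)·Q(t=1) = 1516.85×7 + 0.82×346 + 4.19×159 + 14.43×115 = 10617.95 + 283.72 + 666.21 + 1659.45 = 13227.33
ΣP(t=0)·Q(t=0) = 1516.85×6 + 0.82×325 + 4.19×145 + 14.43×96 = 9101.1 + 266.5 + 607.55 + 1385.28 = 11360.43
Index = 13227.33 / 11360.43 × 100 = 116.4334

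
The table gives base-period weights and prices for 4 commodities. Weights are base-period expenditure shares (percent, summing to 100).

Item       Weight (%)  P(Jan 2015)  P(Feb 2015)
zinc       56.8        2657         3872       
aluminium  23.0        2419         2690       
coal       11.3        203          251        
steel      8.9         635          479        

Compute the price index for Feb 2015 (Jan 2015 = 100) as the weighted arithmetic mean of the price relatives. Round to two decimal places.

zinc: 56.8 × (3872/2657) = 56.8 × 1.457283 = 82.7737
aluminium: 23.0 × (2690/2419) = 23.0 × 1.112030 = 25.5767
coal: 11.3 × (251/203) = 11.3 × 1.236453 = 13.9719
steel: 8.9 × (479/635) = 8.9 × 0.754331 = 6.7135
Index = Σ wᵢ·(p₁ᵢ/p₀ᵢ) = 82.7737 + 25.5767 + 13.9719 + 6.7135 = 129.0358

129.04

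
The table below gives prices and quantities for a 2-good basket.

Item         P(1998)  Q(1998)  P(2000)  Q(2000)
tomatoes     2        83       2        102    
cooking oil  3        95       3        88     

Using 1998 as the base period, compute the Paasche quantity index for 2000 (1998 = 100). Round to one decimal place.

103.8

Paasche quantity index uses current-period prices as weights.
ΣP(2000)·Q(2000) = 2×102 + 3×88 = 204 + 264 = 468
ΣP(2000)·Q(1998) = 2×83 + 3×95 = 166 + 285 = 451
Index = 468 / 451 × 100 = 103.7694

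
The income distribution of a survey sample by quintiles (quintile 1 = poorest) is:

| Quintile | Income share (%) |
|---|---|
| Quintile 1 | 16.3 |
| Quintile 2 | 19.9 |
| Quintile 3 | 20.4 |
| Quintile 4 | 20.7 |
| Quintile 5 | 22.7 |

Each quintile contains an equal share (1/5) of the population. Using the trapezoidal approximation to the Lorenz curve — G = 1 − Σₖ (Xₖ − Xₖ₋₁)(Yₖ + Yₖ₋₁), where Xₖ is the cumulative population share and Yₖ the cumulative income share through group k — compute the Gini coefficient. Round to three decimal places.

Cumulative income shares Yₖ: 0.1630, 0.3620, 0.5660, 0.7730, 1.0000
Σ (Xₖ−Xₖ₋₁)(Yₖ+Yₖ₋₁) = (1/5)(0.1630+0.0000) + (1/5)(0.3620+0.1630) + (1/5)(0.5660+0.3620) + (1/5)(0.7730+0.5660) + (1/5)(1.0000+0.7730)
  = 0.0326 + 0.1050 + 0.1856 + 0.2678 + 0.3546 = 0.9456
G = 1 − 0.9456 = 0.0544

0.054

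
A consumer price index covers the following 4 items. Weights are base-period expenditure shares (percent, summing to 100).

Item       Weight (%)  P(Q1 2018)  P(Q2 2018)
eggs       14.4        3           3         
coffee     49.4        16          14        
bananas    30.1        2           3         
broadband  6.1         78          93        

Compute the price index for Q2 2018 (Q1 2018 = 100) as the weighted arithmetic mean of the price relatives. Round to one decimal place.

eggs: 14.4 × (3/3) = 14.4 × 1.000000 = 14.4000
coffee: 49.4 × (14/16) = 49.4 × 0.875000 = 43.2250
bananas: 30.1 × (3/2) = 30.1 × 1.500000 = 45.1500
broadband: 6.1 × (93/78) = 6.1 × 1.192308 = 7.2731
Index = Σ wᵢ·(p₁ᵢ/p₀ᵢ) = 14.4000 + 43.2250 + 45.1500 + 7.2731 = 110.0481

110.0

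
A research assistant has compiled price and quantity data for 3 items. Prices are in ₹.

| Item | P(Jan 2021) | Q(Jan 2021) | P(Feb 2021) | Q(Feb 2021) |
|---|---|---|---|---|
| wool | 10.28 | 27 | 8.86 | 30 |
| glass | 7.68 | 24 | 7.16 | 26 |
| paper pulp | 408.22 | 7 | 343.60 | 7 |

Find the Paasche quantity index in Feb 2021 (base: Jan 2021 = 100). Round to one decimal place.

101.5

Paasche quantity index uses current-period prices as weights.
ΣP(Feb 2021)·Q(Feb 2021) = 8.86×30 + 7.16×26 + 343.60×7 = 265.8 + 186.16 + 2405.2 = 2857.16
ΣP(Feb 2021)·Q(Jan 2021) = 8.86×27 + 7.16×24 + 343.60×7 = 239.22 + 171.84 + 2405.2 = 2816.26
Index = 2857.16 / 2816.26 × 100 = 101.4523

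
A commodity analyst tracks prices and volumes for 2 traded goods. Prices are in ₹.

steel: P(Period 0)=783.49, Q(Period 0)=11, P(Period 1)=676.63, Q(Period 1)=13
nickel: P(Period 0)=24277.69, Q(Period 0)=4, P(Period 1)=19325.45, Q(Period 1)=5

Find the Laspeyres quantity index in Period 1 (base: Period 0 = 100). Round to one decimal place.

Laspeyres quantity index uses base-period prices as weights.
ΣP(Period 0)·Q(Period 1) = 783.49×13 + 24277.69×5 = 10185.37 + 121388.45 = 131573.82
ΣP(Period 0)·Q(Period 0) = 783.49×11 + 24277.69×4 = 8618.39 + 97110.76 = 105729.15
Index = 131573.82 / 105729.15 × 100 = 124.4442

124.4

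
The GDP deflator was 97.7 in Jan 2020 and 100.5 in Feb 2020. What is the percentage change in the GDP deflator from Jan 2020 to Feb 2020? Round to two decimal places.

Change = (100.5 − 97.7) / 97.7 × 100
       = 2.8 / 97.7 × 100 = 2.8659%

2.87%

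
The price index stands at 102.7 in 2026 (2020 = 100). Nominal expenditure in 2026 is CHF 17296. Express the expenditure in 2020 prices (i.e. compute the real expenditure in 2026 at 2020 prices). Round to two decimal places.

Real = Nominal ÷ (Index/100) = 17296 ÷ (102.7/100)
     = 17296 ÷ 1.027 = 16841.2853

16841.29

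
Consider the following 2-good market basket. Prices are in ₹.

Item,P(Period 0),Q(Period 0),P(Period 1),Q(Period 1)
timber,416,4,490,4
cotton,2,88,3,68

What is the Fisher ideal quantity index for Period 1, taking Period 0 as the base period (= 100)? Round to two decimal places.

Laspeyres component (base-period weights):
ΣP(Period 0)Q(Period 1) = 416×4 + 2×68 = 1664 + 136 = 1800
ΣP(Period 0)Q(Period 0) = 416×4 + 2×88 = 1664 + 176 = 1840
L = 1800 / 1840 × 100 = 97.8261
Paasche component (current-period weights):
ΣP(Period 1)Q(Period 1) = 490×4 + 3×68 = 1960 + 204 = 2164
ΣP(Period 1)Q(Period 0) = 490×4 + 3×88 = 1960 + 264 = 2224
P = 2164 / 2224 × 100 = 97.3022
Fisher = √(L × P) = √(97.8261 × 97.3022) = 97.5638

97.56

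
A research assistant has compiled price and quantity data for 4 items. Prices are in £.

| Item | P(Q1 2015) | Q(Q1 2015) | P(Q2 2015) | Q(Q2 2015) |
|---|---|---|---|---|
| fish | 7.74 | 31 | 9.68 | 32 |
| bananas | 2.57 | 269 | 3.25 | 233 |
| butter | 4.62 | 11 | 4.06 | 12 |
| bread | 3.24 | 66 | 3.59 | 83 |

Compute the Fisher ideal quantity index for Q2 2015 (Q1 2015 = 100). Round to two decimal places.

Laspeyres component (base-period weights):
ΣP(Q1 2015)Q(Q2 2015) = 7.74×32 + 2.57×233 + 4.62×12 + 3.24×83 = 247.68 + 598.81 + 55.44 + 268.92 = 1170.85
ΣP(Q1 2015)Q(Q1 2015) = 7.74×31 + 2.57×269 + 4.62×11 + 3.24×66 = 239.94 + 691.33 + 50.82 + 213.84 = 1195.93
L = 1170.85 / 1195.93 × 100 = 97.9029
Paasche component (current-period weights):
ΣP(Q2 2015)Q(Q2 2015) = 9.68×32 + 3.25×233 + 4.06×12 + 3.59×83 = 309.76 + 757.25 + 48.72 + 297.97 = 1413.7
ΣP(Q2 2015)Q(Q1 2015) = 9.68×31 + 3.25×269 + 4.06×11 + 3.59×66 = 300.08 + 874.25 + 44.66 + 236.94 = 1455.93
P = 1413.7 / 1455.93 × 100 = 97.0994
Fisher = √(L × P) = √(97.9029 × 97.0994) = 97.5003

97.50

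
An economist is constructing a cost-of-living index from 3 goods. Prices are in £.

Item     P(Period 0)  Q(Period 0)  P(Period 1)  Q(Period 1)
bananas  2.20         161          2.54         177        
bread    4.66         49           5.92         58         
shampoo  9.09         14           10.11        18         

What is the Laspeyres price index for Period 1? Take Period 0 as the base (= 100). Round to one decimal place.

118.4

Laspeyres price index uses base-period quantities as weights.
ΣP(Period 1)·Q(Period 0) = 2.54×161 + 5.92×49 + 10.11×14 = 408.94 + 290.08 + 141.54 = 840.56
ΣP(Period 0)·Q(Period 0) = 2.20×161 + 4.66×49 + 9.09×14 = 354.2 + 228.34 + 127.26 = 709.8
Index = 840.56 / 709.8 × 100 = 118.4221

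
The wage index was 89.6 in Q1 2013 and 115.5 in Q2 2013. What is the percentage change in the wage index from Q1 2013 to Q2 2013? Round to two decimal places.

28.91%

Change = (115.5 − 89.6) / 89.6 × 100
       = 25.9 / 89.6 × 100 = 28.9063%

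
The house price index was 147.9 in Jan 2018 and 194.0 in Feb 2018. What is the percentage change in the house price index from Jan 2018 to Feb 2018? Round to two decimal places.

31.17%

Change = (194.0 − 147.9) / 147.9 × 100
       = 46.1 / 147.9 × 100 = 31.1697%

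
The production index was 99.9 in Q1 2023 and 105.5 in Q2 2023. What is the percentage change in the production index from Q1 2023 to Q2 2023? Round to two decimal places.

Change = (105.5 − 99.9) / 99.9 × 100
       = 5.6 / 99.9 × 100 = 5.6056%

5.61%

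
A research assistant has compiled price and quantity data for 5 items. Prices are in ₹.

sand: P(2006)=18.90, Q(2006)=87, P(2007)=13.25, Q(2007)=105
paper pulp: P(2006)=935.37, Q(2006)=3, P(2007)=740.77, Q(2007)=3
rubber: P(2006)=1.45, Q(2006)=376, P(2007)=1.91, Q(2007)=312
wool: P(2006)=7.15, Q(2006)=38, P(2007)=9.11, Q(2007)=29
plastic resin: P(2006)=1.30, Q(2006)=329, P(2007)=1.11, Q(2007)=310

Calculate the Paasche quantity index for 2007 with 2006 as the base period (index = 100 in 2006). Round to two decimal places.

100.27

Paasche quantity index uses current-period prices as weights.
ΣP(2007)·Q(2007) = 13.25×105 + 740.77×3 + 1.91×312 + 9.11×29 + 1.11×310 = 1391.25 + 2222.31 + 595.92 + 264.19 + 344.1 = 4817.77
ΣP(2007)·Q(2006) = 13.25×87 + 740.77×3 + 1.91×376 + 9.11×38 + 1.11×329 = 1152.75 + 2222.31 + 718.16 + 346.18 + 365.19 = 4804.59
Index = 4817.77 / 4804.59 × 100 = 100.2743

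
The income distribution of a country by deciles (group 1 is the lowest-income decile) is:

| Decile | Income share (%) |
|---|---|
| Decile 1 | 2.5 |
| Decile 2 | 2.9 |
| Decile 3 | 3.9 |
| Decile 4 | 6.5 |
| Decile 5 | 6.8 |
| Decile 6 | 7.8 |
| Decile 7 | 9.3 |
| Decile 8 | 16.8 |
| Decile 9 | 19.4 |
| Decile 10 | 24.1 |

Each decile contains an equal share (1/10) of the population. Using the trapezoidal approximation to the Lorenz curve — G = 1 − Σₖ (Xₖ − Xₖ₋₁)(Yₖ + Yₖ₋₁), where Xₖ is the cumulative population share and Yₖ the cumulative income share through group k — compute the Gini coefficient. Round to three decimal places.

0.384

Cumulative income shares Yₖ: 0.0250, 0.0540, 0.0930, 0.1580, 0.2260, 0.3040, 0.3970, 0.5650, 0.7590, 1.0000
Σ (Xₖ−Xₖ₋₁)(Yₖ+Yₖ₋₁) = (1/10)(0.0250+0.0000) + (1/10)(0.0540+0.0250) + (1/10)(0.0930+0.0540) + (1/10)(0.1580+0.0930) + (1/10)(0.2260+0.1580) + (1/10)(0.3040+0.2260) + (1/10)(0.3970+0.3040) + (1/10)(0.5650+0.3970) + (1/10)(0.7590+0.5650) + (1/10)(1.0000+0.7590)
  = 0.0025 + 0.0079 + 0.0147 + 0.0251 + 0.0384 + 0.0530 + 0.0701 + 0.0962 + 0.1324 + 0.1759 = 0.6162
G = 1 − 0.6162 = 0.3838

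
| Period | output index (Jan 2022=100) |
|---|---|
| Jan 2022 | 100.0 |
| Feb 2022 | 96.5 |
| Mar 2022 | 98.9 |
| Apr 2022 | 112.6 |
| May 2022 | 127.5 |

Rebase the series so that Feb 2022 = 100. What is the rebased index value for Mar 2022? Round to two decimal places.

Rebased(Mar 2022) = 98.9 / 96.5 × 100 = 102.4870

102.49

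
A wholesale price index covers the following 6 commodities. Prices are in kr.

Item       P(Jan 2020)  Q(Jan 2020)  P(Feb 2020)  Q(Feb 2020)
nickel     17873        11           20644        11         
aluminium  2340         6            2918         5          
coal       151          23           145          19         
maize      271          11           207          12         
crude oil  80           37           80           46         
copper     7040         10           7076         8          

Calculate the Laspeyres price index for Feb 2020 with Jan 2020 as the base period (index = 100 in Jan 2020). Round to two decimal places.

Laspeyres price index uses base-period quantities as weights.
ΣP(Feb 2020)·Q(Jan 2020) = 20644×11 + 2918×6 + 145×23 + 207×11 + 80×37 + 7076×10 = 227084 + 17508 + 3335 + 2277 + 2960 + 70760 = 323924
ΣP(Jan 2020)·Q(Jan 2020) = 17873×11 + 2340×6 + 151×23 + 271×11 + 80×37 + 7040×10 = 196603 + 14040 + 3473 + 2981 + 2960 + 70400 = 290457
Index = 323924 / 290457 × 100 = 111.5222

111.52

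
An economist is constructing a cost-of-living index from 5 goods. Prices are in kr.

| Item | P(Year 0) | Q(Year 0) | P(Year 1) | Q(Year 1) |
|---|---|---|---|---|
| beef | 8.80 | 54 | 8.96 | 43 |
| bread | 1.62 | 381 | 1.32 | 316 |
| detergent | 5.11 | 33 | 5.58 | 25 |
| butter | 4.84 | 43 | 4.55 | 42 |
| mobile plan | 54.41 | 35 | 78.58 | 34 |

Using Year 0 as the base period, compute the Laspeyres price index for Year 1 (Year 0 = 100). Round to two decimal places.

Laspeyres price index uses base-period quantities as weights.
ΣP(Year 1)·Q(Year 0) = 8.96×54 + 1.32×381 + 5.58×33 + 4.55×43 + 78.58×35 = 483.84 + 502.92 + 184.14 + 195.65 + 2750.3 = 4116.85
ΣP(Year 0)·Q(Year 0) = 8.80×54 + 1.62×381 + 5.11×33 + 4.84×43 + 54.41×35 = 475.2 + 617.22 + 168.63 + 208.12 + 1904.35 = 3373.52
Index = 4116.85 / 3373.52 × 100 = 122.0343

122.03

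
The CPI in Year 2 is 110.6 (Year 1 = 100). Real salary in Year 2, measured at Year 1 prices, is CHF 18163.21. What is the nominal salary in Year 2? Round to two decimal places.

Nominal = Real × (Index/100) = 18163.21 × (110.6/100)
        = 18163.21 × 1.106 = 20088.5103

20088.51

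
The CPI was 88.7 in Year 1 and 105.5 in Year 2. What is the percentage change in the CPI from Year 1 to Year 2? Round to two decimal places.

18.94%

Change = (105.5 − 88.7) / 88.7 × 100
       = 16.8 / 88.7 × 100 = 18.9402%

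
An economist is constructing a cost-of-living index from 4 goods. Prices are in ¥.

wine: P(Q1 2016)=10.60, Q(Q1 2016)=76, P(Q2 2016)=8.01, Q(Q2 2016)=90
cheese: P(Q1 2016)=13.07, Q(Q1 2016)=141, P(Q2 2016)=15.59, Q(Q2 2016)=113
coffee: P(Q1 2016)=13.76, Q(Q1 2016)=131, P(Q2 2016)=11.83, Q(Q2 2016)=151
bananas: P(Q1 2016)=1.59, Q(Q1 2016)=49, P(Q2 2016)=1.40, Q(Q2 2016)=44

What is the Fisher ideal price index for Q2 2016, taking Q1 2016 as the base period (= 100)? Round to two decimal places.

96.13

Laspeyres component (base-period weights):
ΣP(Q2 2016)Q(Q1 2016) = 8.01×76 + 15.59×141 + 11.83×131 + 1.40×49 = 608.76 + 2198.19 + 1549.73 + 68.6 = 4425.28
ΣP(Q1 2016)Q(Q1 2016) = 10.60×76 + 13.07×141 + 13.76×131 + 1.59×49 = 805.6 + 1842.87 + 1802.56 + 77.91 = 4528.94
L = 4425.28 / 4528.94 × 100 = 97.7112
Paasche component (current-period weights):
ΣP(Q2 2016)Q(Q2 2016) = 8.01×90 + 15.59×113 + 11.83×151 + 1.40×44 = 720.9 + 1761.67 + 1786.33 + 61.6 = 4330.5
ΣP(Q1 2016)Q(Q2 2016) = 10.60×90 + 13.07×113 + 13.76×151 + 1.59×44 = 954 + 1476.91 + 2077.76 + 69.96 = 4578.63
P = 4330.5 / 4578.63 × 100 = 94.5807
Fisher = √(L × P) = √(97.7112 × 94.5807) = 96.1332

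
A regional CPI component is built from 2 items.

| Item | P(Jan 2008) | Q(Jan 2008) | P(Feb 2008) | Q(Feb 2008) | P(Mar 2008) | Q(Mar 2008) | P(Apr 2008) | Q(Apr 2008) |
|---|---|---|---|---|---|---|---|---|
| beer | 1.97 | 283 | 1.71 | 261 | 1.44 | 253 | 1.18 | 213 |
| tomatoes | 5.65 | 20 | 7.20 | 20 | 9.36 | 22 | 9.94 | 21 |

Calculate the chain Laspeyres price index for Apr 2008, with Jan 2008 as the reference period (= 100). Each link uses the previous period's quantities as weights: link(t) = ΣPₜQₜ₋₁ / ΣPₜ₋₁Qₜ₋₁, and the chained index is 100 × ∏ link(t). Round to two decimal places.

81.02

Link Jan 2008→Feb 2008:
ΣP(Feb 2008)Q(Jan 2008) = 1.71×283 + 7.20×20 = 483.93 + 144 = 627.93
ΣP(Jan 2008)Q(Jan 2008) = 1.97×283 + 5.65×20 = 557.51 + 113 = 670.51
link = 627.93/670.51 = 0.936496
Link Feb 2008→Mar 2008:
ΣP(Mar 2008)Q(Feb 2008) = 1.44×261 + 9.36×20 = 375.84 + 187.2 = 563.04
ΣP(Feb 2008)Q(Feb 2008) = 1.71×261 + 7.20×20 = 446.31 + 144 = 590.31
link = 563.04/590.31 = 0.953804
Link Mar 2008→Apr 2008:
ΣP(Apr 2008)Q(Mar 2008) = 1.18×253 + 9.94×22 = 298.54 + 218.68 = 517.22
ΣP(Mar 2008)Q(Mar 2008) = 1.44×253 + 9.36×22 = 364.32 + 205.92 = 570.24
link = 517.22/570.24 = 0.907022
Chained index = 100 × 0.936496 × 0.953804 × 0.907022 = 81.0182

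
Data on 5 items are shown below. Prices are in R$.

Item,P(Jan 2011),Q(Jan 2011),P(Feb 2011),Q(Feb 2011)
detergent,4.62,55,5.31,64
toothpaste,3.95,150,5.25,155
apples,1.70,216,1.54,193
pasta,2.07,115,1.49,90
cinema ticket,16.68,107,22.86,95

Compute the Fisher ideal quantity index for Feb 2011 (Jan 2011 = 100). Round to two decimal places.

Laspeyres component (base-period weights):
ΣP(Jan 2011)Q(Feb 2011) = 4.62×64 + 3.95×155 + 1.70×193 + 2.07×90 + 16.68×95 = 295.68 + 612.25 + 328.1 + 186.3 + 1584.6 = 3006.93
ΣP(Jan 2011)Q(Jan 2011) = 4.62×55 + 3.95×150 + 1.70×216 + 2.07×115 + 16.68×107 = 254.1 + 592.5 + 367.2 + 238.05 + 1784.76 = 3236.61
L = 3006.93 / 3236.61 × 100 = 92.9037
Paasche component (current-period weights):
ΣP(Feb 2011)Q(Feb 2011) = 5.31×64 + 5.25×155 + 1.54×193 + 1.49×90 + 22.86×95 = 339.84 + 813.75 + 297.22 + 134.1 + 2171.7 = 3756.61
ΣP(Feb 2011)Q(Jan 2011) = 5.31×55 + 5.25×150 + 1.54×216 + 1.49×115 + 22.86×107 = 292.05 + 787.5 + 332.64 + 171.35 + 2446.02 = 4029.56
P = 3756.61 / 4029.56 × 100 = 93.2263
Fisher = √(L × P) = √(92.9037 × 93.2263) = 93.0649

93.06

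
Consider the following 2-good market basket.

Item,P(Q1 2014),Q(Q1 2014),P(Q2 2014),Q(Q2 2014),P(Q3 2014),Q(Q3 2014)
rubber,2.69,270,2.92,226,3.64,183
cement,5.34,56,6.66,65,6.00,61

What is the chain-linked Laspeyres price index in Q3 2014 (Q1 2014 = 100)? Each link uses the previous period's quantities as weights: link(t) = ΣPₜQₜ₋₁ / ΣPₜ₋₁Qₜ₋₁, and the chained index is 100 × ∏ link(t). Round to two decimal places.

125.68

Link Q1 2014→Q2 2014:
ΣP(Q2 2014)Q(Q1 2014) = 2.92×270 + 6.66×56 = 788.4 + 372.96 = 1161.36
ΣP(Q1 2014)Q(Q1 2014) = 2.69×270 + 5.34×56 = 726.3 + 299.04 = 1025.34
link = 1161.36/1025.34 = 1.132658
Link Q2 2014→Q3 2014:
ΣP(Q3 2014)Q(Q2 2014) = 3.64×226 + 6.00×65 = 822.64 + 390 = 1212.64
ΣP(Q2 2014)Q(Q2 2014) = 2.92×226 + 6.66×65 = 659.92 + 432.9 = 1092.82
link = 1212.64/1092.82 = 1.109643
Chained index = 100 × 1.132658 × 1.109643 = 125.6846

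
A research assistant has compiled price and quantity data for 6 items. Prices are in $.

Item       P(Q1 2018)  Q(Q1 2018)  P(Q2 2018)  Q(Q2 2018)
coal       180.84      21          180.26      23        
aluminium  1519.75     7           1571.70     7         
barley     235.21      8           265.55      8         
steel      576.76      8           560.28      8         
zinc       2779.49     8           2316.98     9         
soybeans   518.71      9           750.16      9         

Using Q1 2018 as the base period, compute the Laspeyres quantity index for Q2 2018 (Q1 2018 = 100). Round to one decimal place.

106.6

Laspeyres quantity index uses base-period prices as weights.
ΣP(Q1 2018)·Q(Q2 2018) = 180.84×23 + 1519.75×7 + 235.21×8 + 576.76×8 + 2779.49×9 + 518.71×9 = 4159.32 + 10638.25 + 1881.68 + 4614.08 + 25015.41 + 4668.39 = 50977.13
ΣP(Q1 2018)·Q(Q1 2018) = 180.84×21 + 1519.75×7 + 235.21×8 + 576.76×8 + 2779.49×8 + 518.71×9 = 3797.64 + 10638.25 + 1881.68 + 4614.08 + 22235.92 + 4668.39 = 47835.96
Index = 50977.13 / 47835.96 × 100 = 106.5665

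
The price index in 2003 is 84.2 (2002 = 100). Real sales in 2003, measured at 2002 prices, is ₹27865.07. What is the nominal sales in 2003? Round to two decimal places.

23462.39

Nominal = Real × (Index/100) = 27865.07 × (84.2/100)
        = 27865.07 × 0.842 = 23462.3889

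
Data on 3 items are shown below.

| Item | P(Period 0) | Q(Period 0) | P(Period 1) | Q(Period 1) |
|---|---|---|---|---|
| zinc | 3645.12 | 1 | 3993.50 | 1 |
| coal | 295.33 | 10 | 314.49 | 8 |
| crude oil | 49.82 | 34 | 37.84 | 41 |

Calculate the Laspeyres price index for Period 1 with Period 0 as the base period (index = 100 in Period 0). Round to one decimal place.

Laspeyres price index uses base-period quantities as weights.
ΣP(Period 1)·Q(Period 0) = 3993.50×1 + 314.49×10 + 37.84×34 = 3993.5 + 3144.9 + 1286.56 = 8424.96
ΣP(Period 0)·Q(Period 0) = 3645.12×1 + 295.33×10 + 49.82×34 = 3645.12 + 2953.3 + 1693.88 = 8292.3
Index = 8424.96 / 8292.3 × 100 = 101.5998

101.6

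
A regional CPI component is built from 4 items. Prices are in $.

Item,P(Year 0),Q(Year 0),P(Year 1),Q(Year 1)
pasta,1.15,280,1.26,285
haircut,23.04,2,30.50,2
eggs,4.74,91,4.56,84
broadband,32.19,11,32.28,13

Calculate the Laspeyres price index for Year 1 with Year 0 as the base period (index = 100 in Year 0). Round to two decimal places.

102.63

Laspeyres price index uses base-period quantities as weights.
ΣP(Year 1)·Q(Year 0) = 1.26×280 + 30.50×2 + 4.56×91 + 32.28×11 = 352.8 + 61 + 414.96 + 355.08 = 1183.84
ΣP(Year 0)·Q(Year 0) = 1.15×280 + 23.04×2 + 4.74×91 + 32.19×11 = 322 + 46.08 + 431.34 + 354.09 = 1153.51
Index = 1183.84 / 1153.51 × 100 = 102.6294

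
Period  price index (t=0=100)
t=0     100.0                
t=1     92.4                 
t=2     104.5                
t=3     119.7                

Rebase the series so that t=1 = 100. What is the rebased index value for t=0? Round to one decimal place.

Rebased(t=0) = 100.0 / 92.4 × 100 = 108.2251

108.2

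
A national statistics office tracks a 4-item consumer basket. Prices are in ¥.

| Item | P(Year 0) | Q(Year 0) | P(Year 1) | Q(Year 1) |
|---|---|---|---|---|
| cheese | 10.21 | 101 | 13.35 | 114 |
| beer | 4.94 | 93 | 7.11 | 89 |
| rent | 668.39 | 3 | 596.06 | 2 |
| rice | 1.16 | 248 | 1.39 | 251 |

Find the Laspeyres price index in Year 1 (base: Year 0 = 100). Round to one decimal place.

Laspeyres price index uses base-period quantities as weights.
ΣP(Year 1)·Q(Year 0) = 13.35×101 + 7.11×93 + 596.06×3 + 1.39×248 = 1348.35 + 661.23 + 1788.18 + 344.72 = 4142.48
ΣP(Year 0)·Q(Year 0) = 10.21×101 + 4.94×93 + 668.39×3 + 1.16×248 = 1031.21 + 459.42 + 2005.17 + 287.68 = 3783.48
Index = 4142.48 / 3783.48 × 100 = 109.4886

109.5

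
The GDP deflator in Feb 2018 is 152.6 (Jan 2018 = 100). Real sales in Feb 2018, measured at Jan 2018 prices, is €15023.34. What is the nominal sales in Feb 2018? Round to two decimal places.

Nominal = Real × (Index/100) = 15023.34 × (152.6/100)
        = 15023.34 × 1.526 = 22925.6168

22925.62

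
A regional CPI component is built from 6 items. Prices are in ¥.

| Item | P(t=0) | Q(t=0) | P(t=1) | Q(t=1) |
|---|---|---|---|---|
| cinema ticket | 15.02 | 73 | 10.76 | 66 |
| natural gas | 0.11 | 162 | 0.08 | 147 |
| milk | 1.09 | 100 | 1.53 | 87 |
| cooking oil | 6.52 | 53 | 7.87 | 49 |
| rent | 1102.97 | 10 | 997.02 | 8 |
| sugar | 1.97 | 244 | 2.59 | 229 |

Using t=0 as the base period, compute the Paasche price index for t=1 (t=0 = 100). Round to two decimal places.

91.71

Paasche price index uses current-period quantities as weights.
ΣP(t=1)·Q(t=1) = 10.76×66 + 0.08×147 + 1.53×87 + 7.87×49 + 997.02×8 + 2.59×229 = 710.16 + 11.76 + 133.11 + 385.63 + 7976.16 + 593.11 = 9809.93
ΣP(t=0)·Q(t=1) = 15.02×66 + 0.11×147 + 1.09×87 + 6.52×49 + 1102.97×8 + 1.97×229 = 991.32 + 16.17 + 94.83 + 319.48 + 8823.76 + 451.13 = 10696.69
Index = 9809.93 / 10696.69 × 100 = 91.7100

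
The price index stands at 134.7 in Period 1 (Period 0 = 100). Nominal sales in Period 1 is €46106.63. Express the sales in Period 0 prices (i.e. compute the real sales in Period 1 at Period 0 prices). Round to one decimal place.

34229.1

Real = Nominal ÷ (Index/100) = 46106.63 ÷ (134.7/100)
     = 46106.63 ÷ 1.347 = 34229.1240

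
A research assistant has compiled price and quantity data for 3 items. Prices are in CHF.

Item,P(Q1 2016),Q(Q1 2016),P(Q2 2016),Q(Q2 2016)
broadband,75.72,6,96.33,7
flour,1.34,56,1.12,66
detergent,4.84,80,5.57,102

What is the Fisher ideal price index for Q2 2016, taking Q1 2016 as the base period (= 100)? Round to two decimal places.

Laspeyres component (base-period weights):
ΣP(Q2 2016)Q(Q1 2016) = 96.33×6 + 1.12×56 + 5.57×80 = 577.98 + 62.72 + 445.6 = 1086.3
ΣP(Q1 2016)Q(Q1 2016) = 75.72×6 + 1.34×56 + 4.84×80 = 454.32 + 75.04 + 387.2 = 916.56
L = 1086.3 / 916.56 × 100 = 118.5192
Paasche component (current-period weights):
ΣP(Q2 2016)Q(Q2 2016) = 96.33×7 + 1.12×66 + 5.57×102 = 674.31 + 73.92 + 568.14 = 1316.37
ΣP(Q1 2016)Q(Q2 2016) = 75.72×7 + 1.34×66 + 4.84×102 = 530.04 + 88.44 + 493.68 = 1112.16
P = 1316.37 / 1112.16 × 100 = 118.3616
Fisher = √(L × P) = √(118.5192 × 118.3616) = 118.4404

118.44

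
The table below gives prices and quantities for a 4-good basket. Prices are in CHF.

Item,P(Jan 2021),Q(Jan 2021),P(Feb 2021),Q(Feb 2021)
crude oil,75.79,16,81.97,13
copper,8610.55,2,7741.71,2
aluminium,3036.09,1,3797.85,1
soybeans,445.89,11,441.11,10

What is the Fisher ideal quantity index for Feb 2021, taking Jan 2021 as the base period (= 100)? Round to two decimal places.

97.37

Laspeyres component (base-period weights):
ΣP(Jan 2021)Q(Feb 2021) = 75.79×13 + 8610.55×2 + 3036.09×1 + 445.89×10 = 985.27 + 17221.1 + 3036.09 + 4458.9 = 25701.36
ΣP(Jan 2021)Q(Jan 2021) = 75.79×16 + 8610.55×2 + 3036.09×1 + 445.89×11 = 1212.64 + 17221.1 + 3036.09 + 4904.79 = 26374.62
L = 25701.36 / 26374.62 × 100 = 97.4473
Paasche component (current-period weights):
ΣP(Feb 2021)Q(Feb 2021) = 81.97×13 + 7741.71×2 + 3797.85×1 + 441.11×10 = 1065.61 + 15483.42 + 3797.85 + 4411.1 = 24757.98
ΣP(Feb 2021)Q(Jan 2021) = 81.97×16 + 7741.71×2 + 3797.85×1 + 441.11×11 = 1311.52 + 15483.42 + 3797.85 + 4852.21 = 25445
P = 24757.98 / 25445 × 100 = 97.3000
Fisher = √(L × P) = √(97.4473 × 97.3000) = 97.3736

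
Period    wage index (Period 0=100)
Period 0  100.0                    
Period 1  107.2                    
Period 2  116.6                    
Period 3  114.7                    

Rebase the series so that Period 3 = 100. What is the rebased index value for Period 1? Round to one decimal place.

93.5

Rebased(Period 1) = 107.2 / 114.7 × 100 = 93.4612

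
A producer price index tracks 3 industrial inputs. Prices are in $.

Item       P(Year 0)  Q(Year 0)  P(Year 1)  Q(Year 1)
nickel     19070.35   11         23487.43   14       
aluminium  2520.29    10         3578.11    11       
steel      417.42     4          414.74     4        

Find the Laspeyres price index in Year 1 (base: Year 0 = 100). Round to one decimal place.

125.0

Laspeyres price index uses base-period quantities as weights.
ΣP(Year 1)·Q(Year 0) = 23487.43×11 + 3578.11×10 + 414.74×4 = 258361.73 + 35781.1 + 1658.96 = 295801.79
ΣP(Year 0)·Q(Year 0) = 19070.35×11 + 2520.29×10 + 417.42×4 = 209773.85 + 25202.9 + 1669.68 = 236646.43
Index = 295801.79 / 236646.43 × 100 = 124.9974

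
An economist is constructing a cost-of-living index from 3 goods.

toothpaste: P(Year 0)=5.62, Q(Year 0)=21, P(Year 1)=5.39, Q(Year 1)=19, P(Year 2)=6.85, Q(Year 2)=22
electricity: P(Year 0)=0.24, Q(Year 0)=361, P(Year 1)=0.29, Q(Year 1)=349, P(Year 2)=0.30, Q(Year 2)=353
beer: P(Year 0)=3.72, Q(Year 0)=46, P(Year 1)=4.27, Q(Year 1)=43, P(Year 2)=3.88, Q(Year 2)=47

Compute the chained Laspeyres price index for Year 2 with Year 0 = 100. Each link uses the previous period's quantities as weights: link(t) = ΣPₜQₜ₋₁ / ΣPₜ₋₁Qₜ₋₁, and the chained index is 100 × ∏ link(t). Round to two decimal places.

114.37

Link Year 0→Year 1:
ΣP(Year 1)Q(Year 0) = 5.39×21 + 0.29×361 + 4.27×46 = 113.19 + 104.69 + 196.42 = 414.3
ΣP(Year 0)Q(Year 0) = 5.62×21 + 0.24×361 + 3.72×46 = 118.02 + 86.64 + 171.12 = 375.78
link = 414.3/375.78 = 1.102507
Link Year 1→Year 2:
ΣP(Year 2)Q(Year 1) = 6.85×19 + 0.30×349 + 3.88×43 = 130.15 + 104.7 + 166.84 = 401.69
ΣP(Year 1)Q(Year 1) = 5.39×19 + 0.29×349 + 4.27×43 = 102.41 + 101.21 + 183.61 = 387.23
link = 401.69/387.23 = 1.037342
Chained index = 100 × 1.102507 × 1.037342 = 114.3677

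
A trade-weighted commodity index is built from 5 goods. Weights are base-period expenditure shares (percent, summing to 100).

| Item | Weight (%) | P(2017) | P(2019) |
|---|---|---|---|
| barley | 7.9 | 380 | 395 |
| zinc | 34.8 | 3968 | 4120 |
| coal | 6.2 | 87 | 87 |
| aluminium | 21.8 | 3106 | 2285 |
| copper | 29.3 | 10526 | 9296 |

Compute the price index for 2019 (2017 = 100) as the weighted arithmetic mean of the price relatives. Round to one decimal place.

barley: 7.9 × (395/380) = 7.9 × 1.039474 = 8.2118
zinc: 34.8 × (4120/3968) = 34.8 × 1.038306 = 36.1331
coal: 6.2 × (87/87) = 6.2 × 1.000000 = 6.2000
aluminium: 21.8 × (2285/3106) = 21.8 × 0.735673 = 16.0377
copper: 29.3 × (9296/10526) = 29.3 × 0.883146 = 25.8762
Index = Σ wᵢ·(p₁ᵢ/p₀ᵢ) = 8.2118 + 36.1331 + 6.2000 + 16.0377 + 25.8762 = 92.4588

92.5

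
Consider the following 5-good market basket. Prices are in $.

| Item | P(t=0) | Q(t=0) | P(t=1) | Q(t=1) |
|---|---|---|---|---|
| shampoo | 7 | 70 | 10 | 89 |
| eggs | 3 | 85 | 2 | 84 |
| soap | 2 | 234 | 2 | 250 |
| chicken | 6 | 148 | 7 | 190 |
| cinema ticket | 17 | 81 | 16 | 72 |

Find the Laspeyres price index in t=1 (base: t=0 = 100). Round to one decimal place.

105.5

Laspeyres price index uses base-period quantities as weights.
ΣP(t=1)·Q(t=0) = 10×70 + 2×85 + 2×234 + 7×148 + 16×81 = 700 + 170 + 468 + 1036 + 1296 = 3670
ΣP(t=0)·Q(t=0) = 7×70 + 3×85 + 2×234 + 6×148 + 17×81 = 490 + 255 + 468 + 888 + 1377 = 3478
Index = 3670 / 3478 × 100 = 105.5204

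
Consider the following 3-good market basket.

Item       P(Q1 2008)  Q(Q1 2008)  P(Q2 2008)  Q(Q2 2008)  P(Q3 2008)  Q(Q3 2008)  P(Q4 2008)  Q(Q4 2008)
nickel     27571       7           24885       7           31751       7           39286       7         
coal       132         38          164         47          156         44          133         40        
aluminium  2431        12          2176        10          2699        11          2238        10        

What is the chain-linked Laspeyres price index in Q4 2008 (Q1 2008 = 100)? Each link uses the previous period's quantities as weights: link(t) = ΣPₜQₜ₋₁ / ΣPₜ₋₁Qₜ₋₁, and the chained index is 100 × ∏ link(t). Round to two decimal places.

135.18

Link Q1 2008→Q2 2008:
ΣP(Q2 2008)Q(Q1 2008) = 24885×7 + 164×38 + 2176×12 = 174195 + 6232 + 26112 = 206539
ΣP(Q1 2008)Q(Q1 2008) = 27571×7 + 132×38 + 2431×12 = 192997 + 5016 + 29172 = 227185
link = 206539/227185 = 0.909123
Link Q2 2008→Q3 2008:
ΣP(Q3 2008)Q(Q2 2008) = 31751×7 + 156×47 + 2699×10 = 222257 + 7332 + 26990 = 256579
ΣP(Q2 2008)Q(Q2 2008) = 24885×7 + 164×47 + 2176×10 = 174195 + 7708 + 21760 = 203663
link = 256579/203663 = 1.259821
Link Q3 2008→Q4 2008:
ΣP(Q4 2008)Q(Q3 2008) = 39286×7 + 133×44 + 2238×11 = 275002 + 5852 + 24618 = 305472
ΣP(Q3 2008)Q(Q3 2008) = 31751×7 + 156×44 + 2699×11 = 222257 + 6864 + 29689 = 258810
link = 305472/258810 = 1.180294
Chained index = 100 × 0.909123 × 1.259821 × 1.180294 = 135.1829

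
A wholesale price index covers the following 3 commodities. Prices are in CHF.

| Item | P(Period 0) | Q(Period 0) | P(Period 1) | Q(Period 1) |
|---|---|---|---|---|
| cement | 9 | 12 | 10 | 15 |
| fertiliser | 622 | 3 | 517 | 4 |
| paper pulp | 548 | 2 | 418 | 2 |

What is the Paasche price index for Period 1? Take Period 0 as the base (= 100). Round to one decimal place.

82.1

Paasche price index uses current-period quantities as weights.
ΣP(Period 1)·Q(Period 1) = 10×15 + 517×4 + 418×2 = 150 + 2068 + 836 = 3054
ΣP(Period 0)·Q(Period 1) = 9×15 + 622×4 + 548×2 = 135 + 2488 + 1096 = 3719
Index = 3054 / 3719 × 100 = 82.1188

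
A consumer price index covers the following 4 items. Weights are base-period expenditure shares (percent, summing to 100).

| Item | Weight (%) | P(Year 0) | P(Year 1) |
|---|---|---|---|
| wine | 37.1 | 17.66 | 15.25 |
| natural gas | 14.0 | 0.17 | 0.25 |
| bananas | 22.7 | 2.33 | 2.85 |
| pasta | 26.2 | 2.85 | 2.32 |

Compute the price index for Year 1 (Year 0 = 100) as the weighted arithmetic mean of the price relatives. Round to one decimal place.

wine: 37.1 × (15.25/17.66) = 37.1 × 0.863533 = 32.0371
natural gas: 14.0 × (0.25/0.17) = 14.0 × 1.470588 = 20.5882
bananas: 22.7 × (2.85/2.33) = 22.7 × 1.223176 = 27.7661
pasta: 26.2 × (2.32/2.85) = 26.2 × 0.814035 = 21.3277
Index = Σ wᵢ·(p₁ᵢ/p₀ᵢ) = 32.0371 + 20.5882 + 27.7661 + 21.3277 = 101.7191

101.7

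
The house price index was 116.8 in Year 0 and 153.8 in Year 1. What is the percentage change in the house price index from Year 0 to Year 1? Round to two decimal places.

Change = (153.8 − 116.8) / 116.8 × 100
       = 37.0 / 116.8 × 100 = 31.6781%

31.68%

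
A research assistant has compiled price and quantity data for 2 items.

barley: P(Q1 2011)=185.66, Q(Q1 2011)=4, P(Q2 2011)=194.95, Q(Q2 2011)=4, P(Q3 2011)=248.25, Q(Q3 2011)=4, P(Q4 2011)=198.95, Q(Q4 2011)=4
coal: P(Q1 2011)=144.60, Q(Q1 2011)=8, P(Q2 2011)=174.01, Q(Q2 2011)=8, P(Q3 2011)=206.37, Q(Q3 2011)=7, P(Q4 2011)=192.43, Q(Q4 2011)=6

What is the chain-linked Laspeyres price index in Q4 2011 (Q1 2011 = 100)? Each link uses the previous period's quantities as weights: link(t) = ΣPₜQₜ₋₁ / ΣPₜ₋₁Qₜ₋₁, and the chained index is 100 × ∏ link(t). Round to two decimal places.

Link Q1 2011→Q2 2011:
ΣP(Q2 2011)Q(Q1 2011) = 194.95×4 + 174.01×8 = 779.8 + 1392.08 = 2171.88
ΣP(Q1 2011)Q(Q1 2011) = 185.66×4 + 144.60×8 = 742.64 + 1156.8 = 1899.44
link = 2171.88/1899.44 = 1.143432
Link Q2 2011→Q3 2011:
ΣP(Q3 2011)Q(Q2 2011) = 248.25×4 + 206.37×8 = 993 + 1650.96 = 2643.96
ΣP(Q2 2011)Q(Q2 2011) = 194.95×4 + 174.01×8 = 779.8 + 1392.08 = 2171.88
link = 2643.96/2171.88 = 1.217360
Link Q3 2011→Q4 2011:
ΣP(Q4 2011)Q(Q3 2011) = 198.95×4 + 192.43×7 = 795.8 + 1347.01 = 2142.81
ΣP(Q3 2011)Q(Q3 2011) = 248.25×4 + 206.37×7 = 993 + 1444.59 = 2437.59
link = 2142.81/2437.59 = 0.879069
Chained index = 100 × 1.143432 × 1.217360 × 0.879069 = 122.3636

122.36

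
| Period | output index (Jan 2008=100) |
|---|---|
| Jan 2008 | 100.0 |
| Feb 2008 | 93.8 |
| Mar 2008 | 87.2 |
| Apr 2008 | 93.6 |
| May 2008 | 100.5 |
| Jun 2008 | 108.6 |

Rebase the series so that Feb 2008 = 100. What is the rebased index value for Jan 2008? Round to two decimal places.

Rebased(Jan 2008) = 100.0 / 93.8 × 100 = 106.6098

106.61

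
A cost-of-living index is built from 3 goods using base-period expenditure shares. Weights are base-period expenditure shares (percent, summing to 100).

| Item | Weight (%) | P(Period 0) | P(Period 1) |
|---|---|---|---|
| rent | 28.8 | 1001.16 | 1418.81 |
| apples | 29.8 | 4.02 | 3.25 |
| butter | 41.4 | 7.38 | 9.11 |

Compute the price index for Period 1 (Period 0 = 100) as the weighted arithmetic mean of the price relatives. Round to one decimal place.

116.0

rent: 28.8 × (1418.81/1001.16) = 28.8 × 1.417166 = 40.8144
apples: 29.8 × (3.25/4.02) = 29.8 × 0.808458 = 24.0920
butter: 41.4 × (9.11/7.38) = 41.4 × 1.234417 = 51.1049
Index = Σ wᵢ·(p₁ᵢ/p₀ᵢ) = 40.8144 + 24.0920 + 51.1049 = 116.0113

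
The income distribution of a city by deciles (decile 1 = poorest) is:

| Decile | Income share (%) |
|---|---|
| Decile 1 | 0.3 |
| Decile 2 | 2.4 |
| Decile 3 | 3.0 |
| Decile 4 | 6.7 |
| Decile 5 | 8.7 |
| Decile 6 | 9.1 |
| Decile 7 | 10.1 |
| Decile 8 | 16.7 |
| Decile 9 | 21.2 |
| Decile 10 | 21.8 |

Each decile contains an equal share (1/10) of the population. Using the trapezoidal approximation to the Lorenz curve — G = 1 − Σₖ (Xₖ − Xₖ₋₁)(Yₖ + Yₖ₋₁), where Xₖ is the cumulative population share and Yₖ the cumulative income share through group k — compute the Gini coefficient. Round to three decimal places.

0.404

Cumulative income shares Yₖ: 0.0030, 0.0270, 0.0570, 0.1240, 0.2110, 0.3020, 0.4030, 0.5700, 0.7820, 1.0000
Σ (Xₖ−Xₖ₋₁)(Yₖ+Yₖ₋₁) = (1/10)(0.0030+0.0000) + (1/10)(0.0270+0.0030) + (1/10)(0.0570+0.0270) + (1/10)(0.1240+0.0570) + (1/10)(0.2110+0.1240) + (1/10)(0.3020+0.2110) + (1/10)(0.4030+0.3020) + (1/10)(0.5700+0.4030) + (1/10)(0.7820+0.5700) + (1/10)(1.0000+0.7820)
  = 0.0003 + 0.0030 + 0.0084 + 0.0181 + 0.0335 + 0.0513 + 0.0705 + 0.0973 + 0.1352 + 0.1782 = 0.5958
G = 1 − 0.5958 = 0.4042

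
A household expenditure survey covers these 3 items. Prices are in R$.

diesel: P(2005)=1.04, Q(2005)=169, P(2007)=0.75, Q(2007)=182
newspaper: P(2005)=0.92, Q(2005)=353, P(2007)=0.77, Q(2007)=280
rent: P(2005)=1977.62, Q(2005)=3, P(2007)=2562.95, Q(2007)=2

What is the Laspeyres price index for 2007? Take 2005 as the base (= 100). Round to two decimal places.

125.71

Laspeyres price index uses base-period quantities as weights.
ΣP(2007)·Q(2005) = 0.75×169 + 0.77×353 + 2562.95×3 = 126.75 + 271.81 + 7688.85 = 8087.41
ΣP(2005)·Q(2005) = 1.04×169 + 0.92×353 + 1977.62×3 = 175.76 + 324.76 + 5932.86 = 6433.38
Index = 8087.41 / 6433.38 × 100 = 125.7101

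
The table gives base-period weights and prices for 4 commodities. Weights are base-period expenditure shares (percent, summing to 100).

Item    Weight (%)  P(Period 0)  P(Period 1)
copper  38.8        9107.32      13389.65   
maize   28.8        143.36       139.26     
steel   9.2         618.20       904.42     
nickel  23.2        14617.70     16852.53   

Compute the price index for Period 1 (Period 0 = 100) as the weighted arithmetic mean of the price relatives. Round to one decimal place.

125.2

copper: 38.8 × (13389.65/9107.32) = 38.8 × 1.470207 = 57.0441
maize: 28.8 × (139.26/143.36) = 28.8 × 0.971401 = 27.9763
steel: 9.2 × (904.42/618.20) = 9.2 × 1.462989 = 13.4595
nickel: 23.2 × (16852.53/14617.70) = 23.2 × 1.152885 = 26.7469
Index = Σ wᵢ·(p₁ᵢ/p₀ᵢ) = 57.0441 + 27.9763 + 13.4595 + 26.7469 = 125.2268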